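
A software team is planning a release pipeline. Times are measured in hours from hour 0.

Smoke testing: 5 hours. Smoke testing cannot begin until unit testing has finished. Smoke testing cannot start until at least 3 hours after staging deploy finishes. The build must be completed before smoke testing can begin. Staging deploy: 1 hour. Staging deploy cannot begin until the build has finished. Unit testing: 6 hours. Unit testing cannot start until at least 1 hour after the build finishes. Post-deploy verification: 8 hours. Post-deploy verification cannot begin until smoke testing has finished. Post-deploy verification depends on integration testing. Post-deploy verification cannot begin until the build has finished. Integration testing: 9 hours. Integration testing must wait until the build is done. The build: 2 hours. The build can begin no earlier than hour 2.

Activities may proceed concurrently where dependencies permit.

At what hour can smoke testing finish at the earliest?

16

The build cannot begin until its own release at hour 2. It runs from hour 2 to 2 + 2 = hour 4.
Staging deploy waits on the build (finishes hour 4), so it starts at hour 4 and finishes at 4 + 1 = hour 5.
Unit testing waits on the build (finishes hour 4, plus 1-hour gap → hour 5), so it starts at hour 5 and finishes at 5 + 6 = hour 11.
Smoke testing needs all of unit testing (finishes hour 11); staging deploy (finishes hour 5, plus 3-hour gap → hour 8); the build (finishes hour 4). That puts its earliest start at hour 11; it finishes at 11 + 5 = hour 16.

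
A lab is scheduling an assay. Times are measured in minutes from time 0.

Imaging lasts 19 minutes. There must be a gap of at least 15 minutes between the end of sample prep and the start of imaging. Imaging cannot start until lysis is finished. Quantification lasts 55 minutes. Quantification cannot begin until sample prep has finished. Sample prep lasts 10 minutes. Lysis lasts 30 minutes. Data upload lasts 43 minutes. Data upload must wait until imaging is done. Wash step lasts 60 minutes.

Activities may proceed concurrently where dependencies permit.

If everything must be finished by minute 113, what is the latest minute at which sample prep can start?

26

To finish by minute 113, data upload (duration 43) must start no later than minute 70.
Since data upload (must start by minute 70) depends on it, imaging must finish by minute 70. Backing off its 19-minute duration gives a latest start of minute 51.
To finish by minute 113, quantification (duration 55) must start no later than minute 58.
Sample prep feeds imaging (must start by minute 51, minus 15-minute gap → minute 36); quantification (must start by minute 58). Taking the minimum, sample prep must finish by minute 36 and start by 36 − 10 = minute 26.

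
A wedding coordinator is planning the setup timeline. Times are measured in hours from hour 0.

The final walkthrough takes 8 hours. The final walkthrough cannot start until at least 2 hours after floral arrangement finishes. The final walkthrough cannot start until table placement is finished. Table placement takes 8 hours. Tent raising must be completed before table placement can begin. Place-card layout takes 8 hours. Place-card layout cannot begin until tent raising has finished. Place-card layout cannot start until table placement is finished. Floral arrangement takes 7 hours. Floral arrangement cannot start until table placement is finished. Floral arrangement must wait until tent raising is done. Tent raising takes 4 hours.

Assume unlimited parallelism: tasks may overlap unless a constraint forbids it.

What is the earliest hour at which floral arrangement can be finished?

19

Tent raising can start immediately at hour 0; it finishes at hour 4.
Table placement waits on tent raising (finishes hour 4), so it starts at hour 4 and finishes at 4 + 8 = hour 12.
Floral arrangement needs all of table placement (finishes hour 12); tent raising (finishes hour 4). That puts its earliest start at hour 12; it finishes at 12 + 7 = hour 19.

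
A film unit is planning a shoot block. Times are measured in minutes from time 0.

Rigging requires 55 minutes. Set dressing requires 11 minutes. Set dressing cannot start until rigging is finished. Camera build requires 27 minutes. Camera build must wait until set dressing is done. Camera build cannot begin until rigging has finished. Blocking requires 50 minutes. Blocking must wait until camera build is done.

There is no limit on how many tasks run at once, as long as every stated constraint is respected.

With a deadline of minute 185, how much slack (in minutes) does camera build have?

Nothing blocks rigging, so it runs from minute 0 to minute 55.
Set dressing waits on rigging (finishes minute 55), so it starts at minute 55 and finishes at 55 + 11 = minute 66.
Camera build has to wait for set dressing (finishes minute 66); rigging (finishes minute 55). The latest of these is minute 66, so camera build runs minute 66 to 66 + 27 = minute 93.

Working backward from the deadline:
Blocking must finish by minute 185; it takes 50 minutes, so it must start by 185 − 50 = minute 135.
Camera build must finish before blocking (must start by minute 135). With a 27-minute duration, camera build must start by 135 − 27 = minute 108.
So camera build can start as early as minute 66 and as late as minute 108, giving 108 − 66 = 42 minutes of slack.

42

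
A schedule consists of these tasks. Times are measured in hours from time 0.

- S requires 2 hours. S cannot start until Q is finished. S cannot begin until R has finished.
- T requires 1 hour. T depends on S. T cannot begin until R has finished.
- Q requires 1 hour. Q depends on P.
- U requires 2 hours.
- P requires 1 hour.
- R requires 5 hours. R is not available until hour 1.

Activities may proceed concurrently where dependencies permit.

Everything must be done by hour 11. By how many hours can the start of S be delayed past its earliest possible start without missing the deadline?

2

After its own release at hour 1, R can start at hour 1 and finishes at hour 6.
P can start immediately at hour 0; it finishes at hour 1.
Q cannot begin until P (finishes hour 1). It runs from hour 1 to 1 + 1 = hour 2.
S needs all of Q (finishes hour 2); R (finishes hour 6). That puts its earliest start at hour 6; it finishes at 6 + 2 = hour 8.

Working backward from the deadline:
T must finish by hour 11; it takes 1 hour, so it must start by 11 − 1 = hour 10.
Since T (must start by hour 10) depends on it, S must finish by hour 10. Backing off its 2-hour duration gives a latest start of hour 8.
So S can start as early as hour 6 and as late as hour 8, giving 8 − 6 = 2 hours of slack.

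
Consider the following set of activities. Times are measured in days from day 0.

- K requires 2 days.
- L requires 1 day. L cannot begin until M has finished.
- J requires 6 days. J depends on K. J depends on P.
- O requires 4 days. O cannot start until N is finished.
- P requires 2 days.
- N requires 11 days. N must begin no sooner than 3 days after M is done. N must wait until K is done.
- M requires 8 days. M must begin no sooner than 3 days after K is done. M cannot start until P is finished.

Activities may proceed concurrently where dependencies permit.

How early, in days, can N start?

Nothing blocks P, so it runs from day 0 to day 2.
K has no prerequisites, so it starts at day 0 and finishes at day 2.
M has to wait for K (finishes day 2, plus 3-day gap → day 5); P (finishes day 2). The latest of these is day 5, so M runs day 5 to 5 + 8 = day 13.
N waits on M (finishes day 13, plus 3-day gap → day 16); K (finishes day 2). The latest of these is day 16, which is the earliest N can start.

16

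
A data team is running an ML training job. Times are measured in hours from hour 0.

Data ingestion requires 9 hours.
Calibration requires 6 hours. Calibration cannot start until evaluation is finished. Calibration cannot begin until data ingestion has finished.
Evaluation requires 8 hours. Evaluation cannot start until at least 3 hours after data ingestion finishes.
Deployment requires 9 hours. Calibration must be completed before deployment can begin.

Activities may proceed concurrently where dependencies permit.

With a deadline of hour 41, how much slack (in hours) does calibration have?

Nothing blocks data ingestion, so it runs from hour 0 to hour 9.
Evaluation waits on data ingestion (finishes hour 9, plus 3-hour gap → hour 12), so it starts at hour 12 and finishes at 12 + 8 = hour 20.
Calibration has to wait for evaluation (finishes hour 20); data ingestion (finishes hour 9). The latest of these is hour 20, so calibration runs hour 20 to 20 + 6 = hour 26.

Working backward from the deadline:
Deployment must finish by hour 41; it takes 9 hours, so it must start by 41 − 9 = hour 32.
Calibration feeds into deployment (must start by hour 32); so calibration must finish by hour 32 and therefore start by hour 26.
So calibration can start as early as hour 20 and as late as hour 26, giving 26 − 20 = 6 hours of slack.

6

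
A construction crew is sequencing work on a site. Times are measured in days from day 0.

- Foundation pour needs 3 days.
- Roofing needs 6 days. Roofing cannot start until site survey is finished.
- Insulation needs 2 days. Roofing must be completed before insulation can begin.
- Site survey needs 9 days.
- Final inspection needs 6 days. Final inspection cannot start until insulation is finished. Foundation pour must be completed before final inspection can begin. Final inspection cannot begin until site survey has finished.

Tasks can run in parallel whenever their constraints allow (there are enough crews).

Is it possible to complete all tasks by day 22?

No

Foundation pour has no prerequisites, so it starts at day 0 and finishes at day 3.
Site survey can start immediately at day 0; it finishes at day 9.
Roofing cannot begin until site survey (finishes day 9). It runs from day 9 to 9 + 6 = day 15.
Insulation waits on roofing (finishes day 15), so it starts at day 15 and finishes at 15 + 2 = day 17.
Final inspection has to wait for insulation (finishes day 17); foundation pour (finishes day 3); site survey (finishes day 9). The latest of these is day 17, so final inspection runs day 17 to 17 + 6 = day 23.
The earliest everything can be done is day 23, which is after the deadline of 22, so it is not possible.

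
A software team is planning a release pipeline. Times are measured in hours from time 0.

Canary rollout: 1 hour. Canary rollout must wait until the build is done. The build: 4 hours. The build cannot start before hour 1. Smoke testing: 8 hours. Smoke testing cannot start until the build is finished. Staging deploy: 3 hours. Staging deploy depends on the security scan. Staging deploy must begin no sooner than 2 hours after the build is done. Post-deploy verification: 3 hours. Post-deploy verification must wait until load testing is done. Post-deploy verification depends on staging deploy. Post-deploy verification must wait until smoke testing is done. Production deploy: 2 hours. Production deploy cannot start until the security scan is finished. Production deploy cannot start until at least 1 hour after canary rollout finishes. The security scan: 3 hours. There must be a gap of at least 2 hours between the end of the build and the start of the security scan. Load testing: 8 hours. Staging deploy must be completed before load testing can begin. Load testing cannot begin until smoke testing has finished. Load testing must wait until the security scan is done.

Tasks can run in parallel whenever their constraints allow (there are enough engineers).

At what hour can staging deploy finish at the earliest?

After its own release at hour 1, the build can start at hour 1 and finishes at hour 5.
After the build (finishes hour 5, plus 2-hour gap → hour 7), the security scan can start at hour 7 and finishes at hour 10.
For staging deploy: the security scan (finishes hour 10); the build (finishes hour 5, plus 2-hour gap → hour 7). Taking the maximum gives a start of hour 10, and it finishes at 10 + 3 = hour 13.

13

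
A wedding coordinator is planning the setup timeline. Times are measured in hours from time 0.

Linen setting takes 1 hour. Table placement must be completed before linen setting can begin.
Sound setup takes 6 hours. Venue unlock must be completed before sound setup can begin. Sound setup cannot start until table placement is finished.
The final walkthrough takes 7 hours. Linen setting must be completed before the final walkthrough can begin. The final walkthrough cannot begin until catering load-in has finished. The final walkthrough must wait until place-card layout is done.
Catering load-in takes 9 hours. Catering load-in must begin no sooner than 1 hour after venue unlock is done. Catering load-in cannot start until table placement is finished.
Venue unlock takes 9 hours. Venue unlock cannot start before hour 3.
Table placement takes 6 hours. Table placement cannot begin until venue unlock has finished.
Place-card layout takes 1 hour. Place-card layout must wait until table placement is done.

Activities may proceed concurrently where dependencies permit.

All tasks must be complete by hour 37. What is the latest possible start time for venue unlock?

6

Nothing follows the final walkthrough; the deadline of hour 37 is its only limit. It must start by 37 − 7 = hour 30.
Since the final walkthrough (must start by hour 30) depends on it, linen setting must finish by hour 30. Backing off its 1-hour duration gives a latest start of hour 29.
Sound setup must finish by hour 37; it takes 6 hours, so it must start by 37 − 6 = hour 31.
Catering load-in must finish before the final walkthrough (must start by hour 30). With a 9-hour duration, catering load-in must start by 30 − 9 = hour 21.
Since the final walkthrough (must start by hour 30) depends on it, place-card layout must finish by hour 30. Backing off its 1-hour duration gives a latest start of hour 29.
For table placement: linen setting (must start by hour 29); sound setup (must start by hour 31); catering load-in (must start by hour 21); place-card layout (must start by hour 29). The most restrictive is hour 21; with a 6-hour duration, table placement must start by hour 15.
For venue unlock: table placement (must start by hour 15); sound setup (must start by hour 31); catering load-in (must start by hour 21, minus 1-hour gap → hour 20). The most restrictive is hour 15; with a 9-hour duration, venue unlock must start by hour 6.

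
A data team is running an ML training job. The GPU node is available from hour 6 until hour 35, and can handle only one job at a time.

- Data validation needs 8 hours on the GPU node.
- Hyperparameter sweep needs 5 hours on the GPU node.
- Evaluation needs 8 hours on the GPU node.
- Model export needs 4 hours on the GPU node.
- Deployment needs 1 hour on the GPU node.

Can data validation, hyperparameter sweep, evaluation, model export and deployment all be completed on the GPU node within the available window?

Yes

The GPU node window is 35 − 6 = 29 hours.
Running back to back, the jobs need 8 + 5 + 8 + 4 + 1 = 26 hours on the GPU node.
Since 26 ≤ 29, they fit within the window.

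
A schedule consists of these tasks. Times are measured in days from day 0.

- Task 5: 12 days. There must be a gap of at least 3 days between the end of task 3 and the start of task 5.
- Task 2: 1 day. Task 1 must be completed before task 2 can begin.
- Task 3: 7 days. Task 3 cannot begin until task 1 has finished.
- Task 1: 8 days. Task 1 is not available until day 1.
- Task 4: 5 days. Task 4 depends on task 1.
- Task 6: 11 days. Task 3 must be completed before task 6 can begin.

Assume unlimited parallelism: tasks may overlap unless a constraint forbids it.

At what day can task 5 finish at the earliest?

Task 1 waits on its own release at day 1, so it starts at day 1 and finishes at 1 + 8 = day 9.
After task 1 (finishes day 9), task 3 can start at day 9 and finishes at day 16.
Task 5 cannot begin until task 3 (finishes day 16, plus 3-day gap → day 19). It runs from day 19 to 19 + 12 = day 31.

31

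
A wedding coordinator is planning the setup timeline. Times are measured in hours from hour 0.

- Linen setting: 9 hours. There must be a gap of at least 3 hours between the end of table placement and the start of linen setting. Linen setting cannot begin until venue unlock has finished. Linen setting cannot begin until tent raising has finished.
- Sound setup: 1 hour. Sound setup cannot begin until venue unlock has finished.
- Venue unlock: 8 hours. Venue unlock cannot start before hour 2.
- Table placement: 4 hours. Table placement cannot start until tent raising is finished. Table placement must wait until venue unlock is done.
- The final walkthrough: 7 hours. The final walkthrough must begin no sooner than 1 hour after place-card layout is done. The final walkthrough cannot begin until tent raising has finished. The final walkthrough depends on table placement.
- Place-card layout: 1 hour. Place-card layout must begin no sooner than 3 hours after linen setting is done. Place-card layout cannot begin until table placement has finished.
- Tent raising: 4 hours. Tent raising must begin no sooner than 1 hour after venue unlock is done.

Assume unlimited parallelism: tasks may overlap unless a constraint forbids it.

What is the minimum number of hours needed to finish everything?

43

Venue unlock waits on its own release at hour 2, so it starts at hour 2 and finishes at 2 + 8 = hour 10.
After venue unlock (finishes hour 10), sound setup can start at hour 10 and finishes at hour 11.
Tent raising cannot begin until venue unlock (finishes hour 10, plus 1-hour gap → hour 11). It runs from hour 11 to 11 + 4 = hour 15.
Table placement needs all of tent raising (finishes hour 15); venue unlock (finishes hour 10). That puts its earliest start at hour 15; it finishes at 15 + 4 = hour 19.
Linen setting has to wait for table placement (finishes hour 19, plus 3-hour gap → hour 22); venue unlock (finishes hour 10); tent raising (finishes hour 15). The latest of these is hour 22, so linen setting runs hour 22 to 22 + 9 = hour 31.
Place-card layout cannot start until linen setting (finishes hour 31, plus 3-hour gap → hour 34); table placement (finishes hour 19). The controlling bound is hour 34, so place-card layout finishes at 34 + 1 = hour 35.
The final walkthrough needs all of place-card layout (finishes hour 35, plus 1-hour gap → hour 36); tent raising (finishes hour 15); table placement (finishes hour 19). That puts its earliest start at hour 36; it finishes at 36 + 7 = hour 43.
All tasks are finished once the last one completes. Finish times: Venue unlock at 10, Tent raising at 15, Table placement at 19, Linen setting at 31, Sound setup at 11, Place-card layout at 35, The final walkthrough at 43. The latest is hour 43.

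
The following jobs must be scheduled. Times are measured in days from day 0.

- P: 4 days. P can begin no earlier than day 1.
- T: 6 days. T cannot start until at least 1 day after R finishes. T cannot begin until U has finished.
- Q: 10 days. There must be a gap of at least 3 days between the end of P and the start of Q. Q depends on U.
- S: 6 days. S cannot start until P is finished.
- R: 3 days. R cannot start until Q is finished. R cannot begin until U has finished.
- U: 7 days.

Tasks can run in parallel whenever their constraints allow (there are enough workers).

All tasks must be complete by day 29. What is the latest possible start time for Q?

9

T has no dependents, so it just needs to finish by day 29. Starting by 29 − 6 = day 23 achieves that.
R has to be done before T (must start by day 23, minus 1-day gap → day 22). That means finishing by day 22, i.e. starting by 22 − 3 = day 19.
Q has to be done before R (must start by day 19). That means finishing by day 19, i.e. starting by 19 − 10 = day 9.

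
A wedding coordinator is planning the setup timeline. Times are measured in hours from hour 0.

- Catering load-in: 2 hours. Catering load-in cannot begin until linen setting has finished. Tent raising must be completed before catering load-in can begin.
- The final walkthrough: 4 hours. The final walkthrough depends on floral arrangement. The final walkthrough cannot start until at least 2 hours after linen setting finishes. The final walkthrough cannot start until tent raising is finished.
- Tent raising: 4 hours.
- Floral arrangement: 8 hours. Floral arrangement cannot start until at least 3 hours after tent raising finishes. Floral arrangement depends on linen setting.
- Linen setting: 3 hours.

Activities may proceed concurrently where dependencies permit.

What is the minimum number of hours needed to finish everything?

Nothing blocks linen setting, so it runs from hour 0 to hour 3.
Tent raising can start immediately at hour 0; it finishes at hour 4.
Catering load-in cannot start until linen setting (finishes hour 3); tent raising (finishes hour 4). The controlling bound is hour 4, so catering load-in finishes at 4 + 2 = hour 6.
For floral arrangement: tent raising (finishes hour 4, plus 3-hour gap → hour 7); linen setting (finishes hour 3). Taking the maximum gives a start of hour 7, and it finishes at 7 + 8 = hour 15.
The final walkthrough has to wait for floral arrangement (finishes hour 15); linen setting (finishes hour 3, plus 2-hour gap → hour 5); tent raising (finishes hour 4). The latest of these is hour 15, so the final walkthrough runs hour 15 to 15 + 4 = hour 19.
All tasks are finished once the last one completes. Finish times: Tent raising at 4, Linen setting at 3, Floral arrangement at 15, Catering load-in at 6, The final walkthrough at 19. The latest is hour 19.

19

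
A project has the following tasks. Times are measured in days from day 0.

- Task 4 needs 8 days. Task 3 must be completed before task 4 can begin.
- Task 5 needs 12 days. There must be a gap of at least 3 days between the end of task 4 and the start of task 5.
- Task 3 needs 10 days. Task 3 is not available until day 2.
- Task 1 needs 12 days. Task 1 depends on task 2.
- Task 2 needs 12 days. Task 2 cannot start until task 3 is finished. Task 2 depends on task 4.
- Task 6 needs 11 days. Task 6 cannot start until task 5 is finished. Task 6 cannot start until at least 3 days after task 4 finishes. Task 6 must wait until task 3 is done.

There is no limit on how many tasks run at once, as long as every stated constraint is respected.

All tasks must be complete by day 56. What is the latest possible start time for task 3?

Task 1 has no dependents, so it just needs to finish by day 56. Starting by 56 − 12 = day 44 achieves that.
Task 2 has to be done before task 1 (must start by day 44). That means finishing by day 44, i.e. starting by 44 − 12 = day 32.
To finish by day 56, task 6 (duration 11) must start no later than day 45.
Task 5 has to be done before task 6 (must start by day 45). That means finishing by day 45, i.e. starting by 45 − 12 = day 33.
Task 4 feeds task 2 (must start by day 32); task 5 (must start by day 33, minus 3-day gap → day 30); task 6 (must start by day 45, minus 3-day gap → day 42). Taking the minimum, task 4 must finish by day 30 and start by 30 − 8 = day 22.
Task 3 must finish in time for task 2 (must start by day 32); task 4 (must start by day 22); task 6 (must start by day 45). The tightest is day 22, so task 3 must start by 22 − 10 = day 12.

12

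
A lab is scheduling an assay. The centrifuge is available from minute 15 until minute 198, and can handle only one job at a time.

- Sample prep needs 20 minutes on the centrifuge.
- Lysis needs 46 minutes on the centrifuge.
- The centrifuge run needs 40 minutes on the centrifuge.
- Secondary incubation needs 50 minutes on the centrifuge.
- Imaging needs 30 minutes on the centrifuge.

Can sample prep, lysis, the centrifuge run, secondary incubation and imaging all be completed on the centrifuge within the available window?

The centrifuge window is 198 − 15 = 183 minutes.
Running back to back, the jobs need 20 + 46 + 40 + 50 + 30 = 186 minutes on the centrifuge.
Since 186 > 183, they cannot all fit.

No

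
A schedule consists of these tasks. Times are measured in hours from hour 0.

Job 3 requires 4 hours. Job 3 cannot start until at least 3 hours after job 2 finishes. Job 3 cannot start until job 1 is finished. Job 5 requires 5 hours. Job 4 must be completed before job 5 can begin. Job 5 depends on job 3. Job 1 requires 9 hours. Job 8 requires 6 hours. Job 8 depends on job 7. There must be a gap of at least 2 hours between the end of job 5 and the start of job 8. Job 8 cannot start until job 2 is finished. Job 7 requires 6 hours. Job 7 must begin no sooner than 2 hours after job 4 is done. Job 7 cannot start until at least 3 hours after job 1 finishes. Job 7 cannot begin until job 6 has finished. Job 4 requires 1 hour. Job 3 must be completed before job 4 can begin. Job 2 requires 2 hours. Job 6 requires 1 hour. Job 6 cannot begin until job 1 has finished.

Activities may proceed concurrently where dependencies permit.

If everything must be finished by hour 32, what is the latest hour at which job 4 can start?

17

Nothing follows job 8; the deadline of hour 32 is its only limit. It must start by 32 − 6 = hour 26.
Job 5 has to be done before job 8 (must start by hour 26, minus 2-hour gap → hour 24). That means finishing by hour 24, i.e. starting by 24 − 5 = hour 19.
Job 7 has to be done before job 8 (must start by hour 26). That means finishing by hour 26, i.e. starting by 26 − 6 = hour 20.
For job 4: job 5 (must start by hour 19); job 7 (must start by hour 20, minus 2-hour gap → hour 18). The most restrictive is hour 18; with a 1-hour duration, job 4 must start by hour 17.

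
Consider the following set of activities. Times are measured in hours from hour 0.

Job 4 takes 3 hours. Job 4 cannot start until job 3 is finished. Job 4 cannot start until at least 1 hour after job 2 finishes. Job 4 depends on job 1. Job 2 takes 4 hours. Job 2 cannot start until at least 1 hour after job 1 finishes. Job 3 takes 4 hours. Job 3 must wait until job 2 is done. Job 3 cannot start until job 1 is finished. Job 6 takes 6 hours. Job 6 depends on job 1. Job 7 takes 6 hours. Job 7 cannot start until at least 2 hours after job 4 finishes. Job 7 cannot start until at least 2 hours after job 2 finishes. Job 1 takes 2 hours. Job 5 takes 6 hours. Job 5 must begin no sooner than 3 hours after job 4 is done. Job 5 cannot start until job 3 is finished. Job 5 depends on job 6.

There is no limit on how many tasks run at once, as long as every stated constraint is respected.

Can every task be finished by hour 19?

No

Job 1 has no prerequisites, so it starts at hour 0 and finishes at hour 2.
After job 1 (finishes hour 2), job 6 can start at hour 2 and finishes at hour 8.
Job 2 cannot begin until job 1 (finishes hour 2, plus 1-hour gap → hour 3). It runs from hour 3 to 3 + 4 = hour 7.
Job 3 needs all of job 2 (finishes hour 7); job 1 (finishes hour 2). That puts its earliest start at hour 7; it finishes at 7 + 4 = hour 11.
Job 4 needs all of job 3 (finishes hour 11); job 2 (finishes hour 7, plus 1-hour gap → hour 8); job 1 (finishes hour 2). That puts its earliest start at hour 11; it finishes at 11 + 3 = hour 14.
Job 7 cannot start until job 4 (finishes hour 14, plus 2-hour gap → hour 16); job 2 (finishes hour 7, plus 2-hour gap → hour 9). The controlling bound is hour 16, so job 7 finishes at 16 + 6 = hour 22.
For job 5: job 4 (finishes hour 14, plus 3-hour gap → hour 17); job 3 (finishes hour 11); job 6 (finishes hour 8). Taking the maximum gives a start of hour 17, and it finishes at 17 + 6 = hour 23.
The earliest everything can be done is hour 23, which is after the deadline of 19, so it is not possible.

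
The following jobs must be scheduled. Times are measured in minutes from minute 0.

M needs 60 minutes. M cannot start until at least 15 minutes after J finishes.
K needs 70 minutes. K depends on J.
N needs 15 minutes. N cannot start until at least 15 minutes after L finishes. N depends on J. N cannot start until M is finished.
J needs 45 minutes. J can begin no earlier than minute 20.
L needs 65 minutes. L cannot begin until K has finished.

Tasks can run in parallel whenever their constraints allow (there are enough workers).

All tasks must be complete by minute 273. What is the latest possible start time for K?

N has no dependents, so it just needs to finish by minute 273. Starting by 273 − 15 = minute 258 achieves that.
L feeds into N (must start by minute 258, minus 15-minute gap → minute 243); so L must finish by minute 243 and therefore start by minute 178.
K feeds into L (must start by minute 178); so K must finish by minute 178 and therefore start by minute 108.

108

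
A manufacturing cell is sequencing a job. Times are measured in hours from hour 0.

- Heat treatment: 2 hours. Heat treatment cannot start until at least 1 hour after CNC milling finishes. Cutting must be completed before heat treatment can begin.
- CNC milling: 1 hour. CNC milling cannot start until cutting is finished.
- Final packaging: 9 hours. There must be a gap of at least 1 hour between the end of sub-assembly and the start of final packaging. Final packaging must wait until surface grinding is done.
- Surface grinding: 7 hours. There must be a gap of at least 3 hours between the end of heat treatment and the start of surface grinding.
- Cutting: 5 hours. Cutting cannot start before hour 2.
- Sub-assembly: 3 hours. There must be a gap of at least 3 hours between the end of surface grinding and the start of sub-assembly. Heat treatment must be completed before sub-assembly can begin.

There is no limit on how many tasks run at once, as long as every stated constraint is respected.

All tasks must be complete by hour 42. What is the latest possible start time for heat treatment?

Final packaging must finish by hour 42; it takes 9 hours, so it must start by 42 − 9 = hour 33.
Since final packaging (must start by hour 33, minus 1-hour gap → hour 32) depends on it, sub-assembly must finish by hour 32. Backing off its 3-hour duration gives a latest start of hour 29.
Surface grinding feeds sub-assembly (must start by hour 29, minus 3-hour gap → hour 26); final packaging (must start by hour 33). Taking the minimum, surface grinding must finish by hour 26 and start by 26 − 7 = hour 19.
Heat treatment has several dependents: surface grinding (must start by hour 19, minus 3-hour gap → hour 16); sub-assembly (must start by hour 29). The earliest of those limits is hour 16, so heat treatment must start by 16 − 2 = hour 14.

14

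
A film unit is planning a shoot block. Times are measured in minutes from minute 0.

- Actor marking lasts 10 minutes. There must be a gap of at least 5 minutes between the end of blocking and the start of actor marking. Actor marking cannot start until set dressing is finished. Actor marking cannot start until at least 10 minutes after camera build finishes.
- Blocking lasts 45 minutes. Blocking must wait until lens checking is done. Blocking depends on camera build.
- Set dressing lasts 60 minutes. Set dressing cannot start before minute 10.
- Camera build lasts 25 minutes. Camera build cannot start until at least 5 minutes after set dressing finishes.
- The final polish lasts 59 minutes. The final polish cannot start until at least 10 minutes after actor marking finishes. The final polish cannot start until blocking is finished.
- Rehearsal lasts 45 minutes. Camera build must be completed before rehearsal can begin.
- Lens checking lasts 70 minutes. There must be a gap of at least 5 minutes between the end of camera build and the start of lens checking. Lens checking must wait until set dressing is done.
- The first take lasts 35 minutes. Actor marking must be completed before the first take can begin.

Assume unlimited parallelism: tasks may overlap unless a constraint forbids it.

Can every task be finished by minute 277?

No

After its own release at minute 10, set dressing can start at minute 10 and finishes at minute 70.
Camera build cannot begin until set dressing (finishes minute 70, plus 5-minute gap → minute 75). It runs from minute 75 to 75 + 25 = minute 100.
After camera build (finishes minute 100), rehearsal can start at minute 100 and finishes at minute 145.
Lens checking cannot start until camera build (finishes minute 100, plus 5-minute gap → minute 105); set dressing (finishes minute 70). The controlling bound is minute 105, so lens checking finishes at 105 + 70 = minute 175.
For blocking: lens checking (finishes minute 175); camera build (finishes minute 100). Taking the maximum gives a start of minute 175, and it finishes at 175 + 45 = minute 220.
Actor marking has to wait for blocking (finishes minute 220, plus 5-minute gap → minute 225); set dressing (finishes minute 70); camera build (finishes minute 100, plus 10-minute gap → minute 110). The latest of these is minute 225, so actor marking runs minute 225 to 225 + 10 = minute 235.
The first take waits on actor marking (finishes minute 235), so it starts at minute 235 and finishes at 235 + 35 = minute 270.
The final polish cannot start until actor marking (finishes minute 235, plus 10-minute gap → minute 245); blocking (finishes minute 220). The controlling bound is minute 245, so the final polish finishes at 245 + 59 = minute 304.
The earliest everything can be done is minute 304, which is after the deadline of 277, so it is not possible.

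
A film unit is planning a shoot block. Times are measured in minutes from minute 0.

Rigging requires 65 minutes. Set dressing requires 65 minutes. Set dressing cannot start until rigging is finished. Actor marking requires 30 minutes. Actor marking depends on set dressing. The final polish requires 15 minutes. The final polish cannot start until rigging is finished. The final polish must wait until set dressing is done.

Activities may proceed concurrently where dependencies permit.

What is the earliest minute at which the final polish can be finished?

145

Nothing blocks rigging, so it runs from minute 0 to minute 65.
Set dressing cannot begin until rigging (finishes minute 65). It runs from minute 65 to 65 + 65 = minute 130.
The final polish has to wait for rigging (finishes minute 65); set dressing (finishes minute 130). The latest of these is minute 130, so the final polish runs minute 130 to 130 + 15 = minute 145.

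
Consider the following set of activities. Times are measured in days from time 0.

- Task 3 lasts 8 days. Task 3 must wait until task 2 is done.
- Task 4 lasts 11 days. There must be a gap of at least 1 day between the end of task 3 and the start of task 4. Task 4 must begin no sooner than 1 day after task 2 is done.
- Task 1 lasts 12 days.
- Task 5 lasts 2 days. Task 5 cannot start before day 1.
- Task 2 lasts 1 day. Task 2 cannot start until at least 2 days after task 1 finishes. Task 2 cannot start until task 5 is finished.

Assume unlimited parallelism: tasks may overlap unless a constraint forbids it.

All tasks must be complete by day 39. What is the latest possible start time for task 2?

18

Task 4 must finish by day 39; it takes 11 days, so it must start by 39 − 11 = day 28.
Since task 4 (must start by day 28, minus 1-day gap → day 27) depends on it, task 3 must finish by day 27. Backing off its 8-day duration gives a latest start of day 19.
Task 2 feeds task 3 (must start by day 19); task 4 (must start by day 28, minus 1-day gap → day 27). Taking the minimum, task 2 must finish by day 19 and start by 19 − 1 = day 18.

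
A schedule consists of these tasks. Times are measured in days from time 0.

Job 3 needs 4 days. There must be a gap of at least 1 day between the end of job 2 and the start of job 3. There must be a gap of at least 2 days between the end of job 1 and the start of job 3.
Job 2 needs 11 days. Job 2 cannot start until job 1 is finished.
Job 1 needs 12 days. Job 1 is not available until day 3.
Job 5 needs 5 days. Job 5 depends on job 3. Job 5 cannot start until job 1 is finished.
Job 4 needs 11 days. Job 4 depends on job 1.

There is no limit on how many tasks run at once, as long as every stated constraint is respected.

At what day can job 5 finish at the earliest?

Job 1 waits on its own release at day 3, so it starts at day 3 and finishes at 3 + 12 = day 15.
Job 2 cannot begin until job 1 (finishes day 15). It runs from day 15 to 15 + 11 = day 26.
For job 3: job 2 (finishes day 26, plus 1-day gap → day 27); job 1 (finishes day 15, plus 2-day gap → day 17). Taking the maximum gives a start of day 27, and it finishes at 27 + 4 = day 31.
For job 5: job 3 (finishes day 31); job 1 (finishes day 15). Taking the maximum gives a start of day 31, and it finishes at 31 + 5 = day 36.

36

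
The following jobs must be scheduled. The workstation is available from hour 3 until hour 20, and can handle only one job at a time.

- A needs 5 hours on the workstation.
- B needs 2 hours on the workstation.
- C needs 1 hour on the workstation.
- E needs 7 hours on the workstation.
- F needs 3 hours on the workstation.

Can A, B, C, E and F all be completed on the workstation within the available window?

No

The workstation window is 20 − 3 = 17 hours.
Running back to back, the jobs need 5 + 2 + 1 + 7 + 3 = 18 hours on the workstation.
Since 18 > 17, they cannot all fit.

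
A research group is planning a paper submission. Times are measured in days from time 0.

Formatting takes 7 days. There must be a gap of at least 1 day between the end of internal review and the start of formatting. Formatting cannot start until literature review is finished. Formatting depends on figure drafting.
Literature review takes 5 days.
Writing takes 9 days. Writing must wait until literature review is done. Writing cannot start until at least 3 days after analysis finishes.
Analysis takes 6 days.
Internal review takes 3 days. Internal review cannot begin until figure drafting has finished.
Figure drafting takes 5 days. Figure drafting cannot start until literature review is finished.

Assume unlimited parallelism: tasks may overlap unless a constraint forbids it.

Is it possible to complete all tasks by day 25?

Nothing blocks analysis, so it runs from day 0 to day 6.
Nothing blocks literature review, so it runs from day 0 to day 5.
Writing needs all of literature review (finishes day 5); analysis (finishes day 6, plus 3-day gap → day 9). That puts its earliest start at day 9; it finishes at 9 + 9 = day 18.
Figure drafting waits on literature review (finishes day 5), so it starts at day 5 and finishes at 5 + 5 = day 10.
Internal review waits on figure drafting (finishes day 10), so it starts at day 10 and finishes at 10 + 3 = day 13.
For formatting: internal review (finishes day 13, plus 1-day gap → day 14); literature review (finishes day 5); figure drafting (finishes day 10). Taking the maximum gives a start of day 14, and it finishes at 14 + 7 = day 21.
Every task is finished by day 21, which is no later than the deadline of 25, so the schedule is feasible.

Yes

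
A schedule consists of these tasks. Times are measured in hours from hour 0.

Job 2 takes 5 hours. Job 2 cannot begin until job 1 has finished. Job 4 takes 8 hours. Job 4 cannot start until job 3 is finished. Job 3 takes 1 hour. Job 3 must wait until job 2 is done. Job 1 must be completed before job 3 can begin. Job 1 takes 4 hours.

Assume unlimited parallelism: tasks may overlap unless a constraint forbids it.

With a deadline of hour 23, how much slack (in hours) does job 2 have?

5

Job 1 has no prerequisites, so it starts at hour 0 and finishes at hour 4.
Job 2 cannot begin until job 1 (finishes hour 4). It runs from hour 4 to 4 + 5 = hour 9.

Working backward from the deadline:
Nothing follows job 4; the deadline of hour 23 is its only limit. It must start by 23 − 8 = hour 15.
Job 3 feeds into job 4 (must start by hour 15); so job 3 must finish by hour 15 and therefore start by hour 14.
Job 2 feeds into job 3 (must start by hour 14); so job 2 must finish by hour 14 and therefore start by hour 9.
So job 2 can start as early as hour 4 and as late as hour 9, giving 9 − 4 = 5 hours of slack.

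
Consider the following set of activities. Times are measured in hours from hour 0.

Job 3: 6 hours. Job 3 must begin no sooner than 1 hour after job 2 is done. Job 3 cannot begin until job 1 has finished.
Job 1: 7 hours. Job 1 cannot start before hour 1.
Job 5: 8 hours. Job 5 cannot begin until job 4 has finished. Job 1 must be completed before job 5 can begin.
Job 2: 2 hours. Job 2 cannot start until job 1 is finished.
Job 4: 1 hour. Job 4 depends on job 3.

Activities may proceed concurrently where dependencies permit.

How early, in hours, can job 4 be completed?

Job 1 waits on its own release at hour 1, so it starts at hour 1 and finishes at 1 + 7 = hour 8.
Job 2 waits on job 1 (finishes hour 8), so it starts at hour 8 and finishes at 8 + 2 = hour 10.
Job 3 has to wait for job 2 (finishes hour 10, plus 1-hour gap → hour 11); job 1 (finishes hour 8). The latest of these is hour 11, so job 3 runs hour 11 to 11 + 6 = hour 17.
Job 4 waits on job 3 (finishes hour 17), so it starts at hour 17 and finishes at 17 + 1 = hour 18.

18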